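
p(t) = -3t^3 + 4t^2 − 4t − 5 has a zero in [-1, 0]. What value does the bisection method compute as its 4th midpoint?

-0.6875

t = -0.5 gives p = -1.625, negative; keep [-1, -0.5]
t = -0.75 gives p = 1.515625, positive; keep [-0.75, -0.5]
t = -0.625 gives p = -0.205078, negative; keep [-0.75, -0.625]
t = -0.6875 gives p = 0.6155, positive; keep [-0.6875, -0.625]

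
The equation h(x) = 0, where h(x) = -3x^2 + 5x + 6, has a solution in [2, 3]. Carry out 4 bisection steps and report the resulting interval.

m = 2.5, h(m) = -0.25 (−); new bracket [2, 2.5]
m = 2.25, h(m) = 2.0625 (+); new bracket [2.25, 2.5]
m = 2.375, h(m) = 0.953125 (+); new bracket [2.375, 2.5]
m = 2.4375, h(m) = 0.3633 (+); new bracket [2.4375, 2.5]

[2.4375, 2.5]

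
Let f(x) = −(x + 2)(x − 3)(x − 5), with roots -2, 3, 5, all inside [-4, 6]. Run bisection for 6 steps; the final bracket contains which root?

-2

f(1) = -24 < 0, so the root lies in [-4, 1]
f(-1.5) = -14.625 < 0, so the root lies in [-4, -1.5]
f(-2.75) = 33.421875 > 0, so the root lies in [-2.75, -1.5]
f(-2.125) = 4.5645 > 0, so the root lies in [-2.125, -1.5]
f(-1.8125) = -6.1472 < 0, so the root lies in [-2.125, -1.8125]
f(-1.96875) = -1.0821 < 0, so the root lies in [-2.125, -1.96875]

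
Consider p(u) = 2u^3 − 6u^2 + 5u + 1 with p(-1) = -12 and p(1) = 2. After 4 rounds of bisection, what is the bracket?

[-0.25, -0.125]

m = 0, p(m) = 1 (+); new bracket [-1, 0]
m = -0.5, p(m) = -3.25 (−); new bracket [-0.5, 0]
m = -0.25, p(m) = -0.65625 (−); new bracket [-0.25, 0]
m = -0.125, p(m) = 0.2773 (+); new bracket [-0.25, -0.125]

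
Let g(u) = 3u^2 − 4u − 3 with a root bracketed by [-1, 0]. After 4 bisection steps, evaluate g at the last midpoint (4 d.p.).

u = -0.5 gives g = -0.25, negative; keep [-1, -0.5]
u = -0.75 gives g = 1.6875, positive; keep [-0.75, -0.5]
u = -0.625 gives g = 0.671875, positive; keep [-0.625, -0.5]
u = -0.5625 gives g = 0.1992, positive; keep [-0.5625, -0.5]

0.1992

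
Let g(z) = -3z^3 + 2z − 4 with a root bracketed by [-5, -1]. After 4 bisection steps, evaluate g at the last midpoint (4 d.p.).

m = -3, g(m) = 71 (+); new bracket [-3, -1]
m = -2, g(m) = 16 (+); new bracket [-2, -1]
m = -1.5, g(m) = 3.125 (+); new bracket [-1.5, -1]
m = -1.25, g(m) = -0.6406 (−); new bracket [-1.5, -1.25]

-0.6406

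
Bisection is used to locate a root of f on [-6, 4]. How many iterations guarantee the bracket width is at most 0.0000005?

25

Width after n steps is 10/2^n. Need 2^n ≥ 10/0.0000005 = 20000000.
2^24 = 16777216 < 20000000 ≤ 2^25 = 33554432, so n = 25.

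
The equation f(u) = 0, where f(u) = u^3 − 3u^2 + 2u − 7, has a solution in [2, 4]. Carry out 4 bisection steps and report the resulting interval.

u = 3 gives f = -1, negative; keep [3, 4]
u = 3.5 gives f = 6.125, positive; keep [3, 3.5]
u = 3.25 gives f = 2.140625, positive; keep [3, 3.25]
u = 3.125 gives f = 0.4707, positive; keep [3, 3.125]

[3, 3.125]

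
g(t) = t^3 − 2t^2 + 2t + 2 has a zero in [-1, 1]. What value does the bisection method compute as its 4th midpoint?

-0.625

midpoint 0: g = 2 > 0 → [-1, 0]
midpoint -0.5: g = 0.375 > 0 → [-1, -0.5]
midpoint -0.75: g = -1.046875 < 0 → [-0.75, -0.5]
midpoint -0.625: g = -0.2754 < 0 → [-0.625, -0.5]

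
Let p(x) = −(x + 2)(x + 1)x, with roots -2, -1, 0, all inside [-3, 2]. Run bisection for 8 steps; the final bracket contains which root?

0

p(-0.5) = 0.375 > 0, so the root lies in [-0.5, 2]
p(0.75) = -3.609375 < 0, so the root lies in [-0.5, 0.75]
p(0.125) = -0.298828 < 0, so the root lies in [-0.5, 0.125]
p(-0.1875) = 0.2761 > 0, so the root lies in [-0.1875, 0.125]
p(-0.03125) = 0.0596 > 0, so the root lies in [-0.03125, 0.125]
p(0.046875) = -0.1004 < 0, so the root lies in [-0.03125, 0.046875]
p(0.0078125) = -0.0158 < 0, so the root lies in [-0.03125, 0.0078125]
p(-0.01171875) = 0.023 > 0, so the root lies in [-0.01171875, 0.0078125]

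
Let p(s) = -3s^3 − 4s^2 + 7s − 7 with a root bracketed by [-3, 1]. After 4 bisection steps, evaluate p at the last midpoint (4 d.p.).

p(-1) = -15 < 0, so the root lies in [-3, -1]
p(-2) = -13 < 0, so the root lies in [-3, -2]
p(-2.5) = -2.625 < 0, so the root lies in [-3, -2.5]
p(-2.75) = 5.8906 > 0, so the root lies in [-2.75, -2.5]

5.8906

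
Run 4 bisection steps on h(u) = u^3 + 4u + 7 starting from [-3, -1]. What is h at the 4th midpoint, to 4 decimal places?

h(-2) = -9 < 0, so the root lies in [-2, -1]
h(-1.5) = -2.375 < 0, so the root lies in [-1.5, -1]
h(-1.25) = 0.046875 > 0, so the root lies in [-1.5, -1.25]
h(-1.375) = -1.0996 < 0, so the root lies in [-1.375, -1.25]

-1.0996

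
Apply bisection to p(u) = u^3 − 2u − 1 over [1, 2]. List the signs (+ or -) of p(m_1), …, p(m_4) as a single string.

-++-

m = 1.5, p(m) = -0.625 (−); new bracket [1.5, 2]
m = 1.75, p(m) = 0.859375 (+); new bracket [1.5, 1.75]
m = 1.625, p(m) = 0.041016 (+); new bracket [1.5, 1.625]
m = 1.5625, p(m) = -0.3103 (−); new bracket [1.5625, 1.625]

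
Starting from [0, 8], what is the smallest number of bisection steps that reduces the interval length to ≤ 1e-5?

Width after n steps is 8/2^n. Need 2^n ≥ 8/1e-5 = 800000.
2^19 = 524288 < 800000 ≤ 2^20 = 1048576, so n = 20.

20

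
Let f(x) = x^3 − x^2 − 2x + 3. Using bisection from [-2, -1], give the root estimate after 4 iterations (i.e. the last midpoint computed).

f(-1.5) = 0.375 > 0, so the root lies in [-2, -1.5]
f(-1.75) = -1.921875 < 0, so the root lies in [-1.75, -1.5]
f(-1.625) = -0.681641 < 0, so the root lies in [-1.625, -1.5]
f(-1.5625) = -0.1311 < 0, so the root lies in [-1.5625, -1.5]

-1.5625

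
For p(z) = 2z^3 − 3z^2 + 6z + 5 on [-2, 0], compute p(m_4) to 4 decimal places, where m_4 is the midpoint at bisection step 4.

-0.4102

z = -1 gives p = -6, negative; keep [-1, 0]
z = -0.5 gives p = 1, positive; keep [-1, -0.5]
z = -0.75 gives p = -2.03125, negative; keep [-0.75, -0.5]
z = -0.625 gives p = -0.4102, negative; keep [-0.625, -0.5]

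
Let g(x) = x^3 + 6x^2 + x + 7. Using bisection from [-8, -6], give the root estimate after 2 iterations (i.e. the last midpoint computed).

g(-7) = -49 < 0, so the root lies in [-7, -6]
g(-6.5) = -20.625 < 0, so the root lies in [-6.5, -6]

-6.5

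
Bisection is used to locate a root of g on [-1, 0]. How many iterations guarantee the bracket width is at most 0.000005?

Width after n steps is 1/2^n. Need 2^n ≥ 1/0.000005 = 200000.
2^17 = 131072 < 200000 ≤ 2^18 = 262144, so n = 18.

18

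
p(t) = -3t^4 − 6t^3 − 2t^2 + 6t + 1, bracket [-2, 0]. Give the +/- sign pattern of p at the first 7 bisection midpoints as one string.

p(-1) = -4 < 0, so the root lies in [-1, 0]
p(-0.5) = -1.9375 < 0, so the root lies in [-0.5, 0]
p(-0.25) = -0.542969 < 0, so the root lies in [-0.25, 0]
p(-0.125) = 0.2297 > 0, so the root lies in [-0.25, -0.125]
p(-0.1875) = -0.1595 < 0, so the root lies in [-0.1875, -0.125]
p(-0.15625) = 0.0348 > 0, so the root lies in [-0.1875, -0.15625]
p(-0.171875) = -0.0625 < 0, so the root lies in [-0.171875, -0.15625]

---+-+-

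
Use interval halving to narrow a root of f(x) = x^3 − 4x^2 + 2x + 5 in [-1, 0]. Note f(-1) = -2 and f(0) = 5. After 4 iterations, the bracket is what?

[-0.875, -0.8125]

f(-0.5) = 2.875 > 0, so the root lies in [-1, -0.5]
f(-0.75) = 0.828125 > 0, so the root lies in [-1, -0.75]
f(-0.875) = -0.482422 < 0, so the root lies in [-0.875, -0.75]
f(-0.8125) = 0.198 > 0, so the root lies in [-0.875, -0.8125]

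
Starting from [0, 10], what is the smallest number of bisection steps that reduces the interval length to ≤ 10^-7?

Width after n steps is 10/2^n. Need 2^n ≥ 10/10^-7 = 100000000.
2^26 = 67108864 < 100000000 ≤ 2^27 = 134217728, so n = 27.

27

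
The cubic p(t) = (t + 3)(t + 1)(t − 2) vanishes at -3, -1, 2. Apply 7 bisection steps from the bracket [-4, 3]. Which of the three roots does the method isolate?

2

midpoint -0.5: p = -3.125 < 0 → [-0.5, 3]
midpoint 1.25: p = -7.171875 < 0 → [1.25, 3]
midpoint 2.125: p = 2.001953 > 0 → [1.25, 2.125]
midpoint 1.6875: p = -3.9368 < 0 → [1.6875, 2.125]
midpoint 1.90625: p = -1.3368 < 0 → [1.90625, 2.125]
midpoint 2.015625: p = 0.2363 > 0 → [1.90625, 2.015625]
midpoint 1.9609375: p = -0.5738 < 0 → [1.9609375, 2.015625]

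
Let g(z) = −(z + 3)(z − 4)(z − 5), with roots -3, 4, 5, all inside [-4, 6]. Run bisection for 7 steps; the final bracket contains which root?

g(1) = -48 < 0, so the root lies in [-4, 1]
g(-1.5) = -53.625 < 0, so the root lies in [-4, -1.5]
g(-2.75) = -13.078125 < 0, so the root lies in [-4, -2.75]
g(-3.375) = 23.1621 > 0, so the root lies in [-3.375, -2.75]
g(-3.0625) = 3.5588 > 0, so the root lies in [-3.0625, -2.75]
g(-2.90625) = -5.119 < 0, so the root lies in [-3.0625, -2.90625]
g(-2.984375) = -0.8713 < 0, so the root lies in [-3.0625, -2.984375]

-3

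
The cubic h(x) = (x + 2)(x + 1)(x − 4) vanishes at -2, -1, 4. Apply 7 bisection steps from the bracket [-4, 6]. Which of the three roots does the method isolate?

m = 1, h(m) = -18 (−); new bracket [1, 6]
m = 3.5, h(m) = -12.375 (−); new bracket [3.5, 6]
m = 4.75, h(m) = 29.109375 (+); new bracket [3.5, 4.75]
m = 4.125, h(m) = 3.9238 (+); new bracket [3.5, 4.125]
m = 3.8125, h(m) = -5.2449 (−); new bracket [3.8125, 4.125]
m = 3.96875, h(m) = -0.9268 (−); new bracket [3.96875, 4.125]
m = 4.046875, h(m) = 1.4305 (+); new bracket [3.96875, 4.046875]

4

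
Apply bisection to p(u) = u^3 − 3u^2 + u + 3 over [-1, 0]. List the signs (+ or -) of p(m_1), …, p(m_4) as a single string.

++--

m = -0.5, p(m) = 1.625 (+); new bracket [-1, -0.5]
m = -0.75, p(m) = 0.140625 (+); new bracket [-1, -0.75]
m = -0.875, p(m) = -0.841797 (−); new bracket [-0.875, -0.75]
m = -0.8125, p(m) = -0.3293 (−); new bracket [-0.8125, -0.75]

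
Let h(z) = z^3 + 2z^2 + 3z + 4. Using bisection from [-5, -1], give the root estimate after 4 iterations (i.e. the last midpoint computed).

m = -3, h(m) = -14 (−); new bracket [-3, -1]
m = -2, h(m) = -2 (−); new bracket [-2, -1]
m = -1.5, h(m) = 0.625 (+); new bracket [-2, -1.5]
m = -1.75, h(m) = -0.4844 (−); new bracket [-1.75, -1.5]

-1.75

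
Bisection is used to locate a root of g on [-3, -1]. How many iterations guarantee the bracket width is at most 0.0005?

12

Width after n steps is 2/2^n. Need 2^n ≥ 2/0.0005 = 4000.
2^11 = 2048 < 4000 ≤ 2^12 = 4096, so n = 12.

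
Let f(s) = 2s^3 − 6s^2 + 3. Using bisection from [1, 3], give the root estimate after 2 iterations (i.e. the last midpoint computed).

2.5

f(2) = -5 < 0, so the root lies in [2, 3]
f(2.5) = -3.25 < 0, so the root lies in [2.5, 3]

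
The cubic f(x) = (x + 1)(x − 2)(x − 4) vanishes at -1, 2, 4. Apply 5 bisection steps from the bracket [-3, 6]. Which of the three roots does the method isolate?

midpoint 1.5: f = 3.125 > 0 → [-3, 1.5]
midpoint -0.75: f = 3.265625 > 0 → [-3, -0.75]
midpoint -1.875: f = -19.919922 < 0 → [-1.875, -0.75]
midpoint -1.3125: f = -5.4993 < 0 → [-1.3125, -0.75]
midpoint -1.03125: f = -0.4766 < 0 → [-1.03125, -0.75]

-1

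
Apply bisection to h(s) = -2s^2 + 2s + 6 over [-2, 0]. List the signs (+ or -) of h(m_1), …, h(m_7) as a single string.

+-+--++

s = -1 gives h = 2, positive; keep [-2, -1]
s = -1.5 gives h = -1.5, negative; keep [-1.5, -1]
s = -1.25 gives h = 0.375, positive; keep [-1.5, -1.25]
s = -1.375 gives h = -0.5312, negative; keep [-1.375, -1.25]
s = -1.3125 gives h = -0.0703, negative; keep [-1.3125, -1.25]
s = -1.28125 gives h = 0.1543, positive; keep [-1.3125, -1.28125]
s = -1.296875 gives h = 0.0425, positive; keep [-1.3125, -1.296875]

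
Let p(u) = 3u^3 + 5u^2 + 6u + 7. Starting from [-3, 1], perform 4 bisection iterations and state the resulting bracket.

[-1.5, -1.25]

u = -1 gives p = 3, positive; keep [-3, -1]
u = -2 gives p = -9, negative; keep [-2, -1]
u = -1.5 gives p = -0.875, negative; keep [-1.5, -1]
u = -1.25 gives p = 1.4531, positive; keep [-1.5, -1.25]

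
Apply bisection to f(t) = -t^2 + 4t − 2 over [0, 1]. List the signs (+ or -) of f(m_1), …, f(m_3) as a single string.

t = 0.5 gives f = -0.25, negative; keep [0.5, 1]
t = 0.75 gives f = 0.4375, positive; keep [0.5, 0.75]
t = 0.625 gives f = 0.109375, positive; keep [0.5, 0.625]

-++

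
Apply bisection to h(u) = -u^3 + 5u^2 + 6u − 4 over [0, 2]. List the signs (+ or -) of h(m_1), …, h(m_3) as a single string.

m = 1, h(m) = 6 (+); new bracket [0, 1]
m = 0.5, h(m) = 0.125 (+); new bracket [0, 0.5]
m = 0.25, h(m) = -2.203125 (−); new bracket [0.25, 0.5]

++-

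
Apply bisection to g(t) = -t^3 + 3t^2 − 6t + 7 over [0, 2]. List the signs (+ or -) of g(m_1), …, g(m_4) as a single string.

g(1) = 3 > 0, so the root lies in [1, 2]
g(1.5) = 1.375 > 0, so the root lies in [1.5, 2]
g(1.75) = 0.328125 > 0, so the root lies in [1.75, 2]
g(1.875) = -0.2949 < 0, so the root lies in [1.75, 1.875]

+++-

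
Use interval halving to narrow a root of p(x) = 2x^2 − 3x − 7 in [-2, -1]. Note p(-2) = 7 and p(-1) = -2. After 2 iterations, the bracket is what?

m = -1.5, p(m) = 2 (+); new bracket [-1.5, -1]
m = -1.25, p(m) = -0.125 (−); new bracket [-1.5, -1.25]

[-1.5, -1.25]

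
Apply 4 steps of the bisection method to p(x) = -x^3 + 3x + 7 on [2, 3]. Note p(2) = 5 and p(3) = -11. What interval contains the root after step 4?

[2.375, 2.4375]

x = 2.5 gives p = -1.125, negative; keep [2, 2.5]
x = 2.25 gives p = 2.359375, positive; keep [2.25, 2.5]
x = 2.375 gives p = 0.728516, positive; keep [2.375, 2.5]
x = 2.4375 gives p = -0.1697, negative; keep [2.375, 2.4375]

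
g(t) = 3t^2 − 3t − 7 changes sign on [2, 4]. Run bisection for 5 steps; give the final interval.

t = 3 gives g = 11, positive; keep [2, 3]
t = 2.5 gives g = 4.25, positive; keep [2, 2.5]
t = 2.25 gives g = 1.4375, positive; keep [2, 2.25]
t = 2.125 gives g = 0.1719, positive; keep [2, 2.125]
t = 2.0625 gives g = -0.4258, negative; keep [2.0625, 2.125]

[2.0625, 2.125]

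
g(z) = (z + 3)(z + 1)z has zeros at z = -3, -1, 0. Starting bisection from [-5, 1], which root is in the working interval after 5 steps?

g(-2) = 2 > 0, so the root lies in [-5, -2]
g(-3.5) = -4.375 < 0, so the root lies in [-3.5, -2]
g(-2.75) = 1.203125 > 0, so the root lies in [-3.5, -2.75]
g(-3.125) = -0.8301 < 0, so the root lies in [-3.125, -2.75]
g(-2.9375) = 0.3557 > 0, so the root lies in [-3.125, -2.9375]

-3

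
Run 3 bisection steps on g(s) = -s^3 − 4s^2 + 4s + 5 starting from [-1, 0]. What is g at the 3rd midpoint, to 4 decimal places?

midpoint -0.5: g = 2.125 > 0 → [-1, -0.5]
midpoint -0.75: g = 0.171875 > 0 → [-1, -0.75]
midpoint -0.875: g = -0.892578 < 0 → [-0.875, -0.75]

-0.8926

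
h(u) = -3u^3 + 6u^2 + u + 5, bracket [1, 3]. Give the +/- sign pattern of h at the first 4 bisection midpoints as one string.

+-++

u = 2 gives h = 7, positive; keep [2, 3]
u = 2.5 gives h = -1.875, negative; keep [2, 2.5]
u = 2.25 gives h = 3.453125, positive; keep [2.25, 2.5]
u = 2.375 gives h = 1.0293, positive; keep [2.375, 2.5]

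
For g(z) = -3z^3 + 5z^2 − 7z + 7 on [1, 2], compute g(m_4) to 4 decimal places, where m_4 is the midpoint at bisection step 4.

g(1.5) = -2.375 < 0, so the root lies in [1, 1.5]
g(1.25) = 0.203125 > 0, so the root lies in [1.25, 1.5]
g(1.375) = -0.970703 < 0, so the root lies in [1.25, 1.375]
g(1.3125) = -0.3572 < 0, so the root lies in [1.25, 1.3125]

-0.3572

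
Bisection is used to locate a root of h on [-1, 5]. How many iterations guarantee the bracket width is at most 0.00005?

Width after n steps is 6/2^n. Need 2^n ≥ 6/0.00005 = 120000.
2^16 = 65536 < 120000 ≤ 2^17 = 131072, so n = 17.

17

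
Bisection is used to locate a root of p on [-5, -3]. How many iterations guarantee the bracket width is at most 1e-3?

11

Width after n steps is 2/2^n. Need 2^n ≥ 2/1e-3 = 2000.
2^10 = 1024 < 2000 ≤ 2^11 = 2048, so n = 11.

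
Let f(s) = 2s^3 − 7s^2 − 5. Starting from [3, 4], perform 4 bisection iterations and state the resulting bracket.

s = 3.5 gives f = -5, negative; keep [3.5, 4]
s = 3.75 gives f = 2.03125, positive; keep [3.5, 3.75]
s = 3.625 gives f = -1.714844, negative; keep [3.625, 3.75]
s = 3.6875 gives f = 0.0991, positive; keep [3.625, 3.6875]

[3.625, 3.6875]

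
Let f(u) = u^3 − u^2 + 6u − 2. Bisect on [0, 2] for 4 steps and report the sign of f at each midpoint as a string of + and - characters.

u = 1 gives f = 4, positive; keep [0, 1]
u = 0.5 gives f = 0.875, positive; keep [0, 0.5]
u = 0.25 gives f = -0.546875, negative; keep [0.25, 0.5]
u = 0.375 gives f = 0.1621, positive; keep [0.25, 0.375]

++-+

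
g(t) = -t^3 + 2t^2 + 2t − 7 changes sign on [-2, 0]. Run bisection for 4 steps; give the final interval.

g(-1) = -6 < 0, so the root lies in [-2, -1]
g(-1.5) = -2.125 < 0, so the root lies in [-2, -1.5]
g(-1.75) = 0.984375 > 0, so the root lies in [-1.75, -1.5]
g(-1.625) = -0.6777 < 0, so the root lies in [-1.75, -1.625]

[-1.75, -1.625]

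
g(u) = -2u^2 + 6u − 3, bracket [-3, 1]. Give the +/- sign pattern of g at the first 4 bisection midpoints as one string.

m = -1, g(m) = -11 (−); new bracket [-1, 1]
m = 0, g(m) = -3 (−); new bracket [0, 1]
m = 0.5, g(m) = -0.5 (−); new bracket [0.5, 1]
m = 0.75, g(m) = 0.375 (+); new bracket [0.5, 0.75]

---+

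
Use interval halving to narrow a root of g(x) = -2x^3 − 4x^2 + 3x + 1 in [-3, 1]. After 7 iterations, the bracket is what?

m = -1, g(m) = -4 (−); new bracket [-3, -1]
m = -2, g(m) = -5 (−); new bracket [-3, -2]
m = -2.5, g(m) = -0.25 (−); new bracket [-3, -2.5]
m = -2.75, g(m) = 4.0938 (+); new bracket [-2.75, -2.5]
m = -2.625, g(m) = 1.7383 (+); new bracket [-2.625, -2.5]
m = -2.5625, g(m) = 0.6997 (+); new bracket [-2.5625, -2.5]
m = -2.53125, g(m) = 0.2139 (+); new bracket [-2.53125, -2.5]

[-2.53125, -2.5]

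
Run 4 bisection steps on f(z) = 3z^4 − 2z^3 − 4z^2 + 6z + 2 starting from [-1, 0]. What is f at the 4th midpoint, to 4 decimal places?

z = -0.5 gives f = -1.5625, negative; keep [-0.5, 0]
z = -0.25 gives f = 0.292969, positive; keep [-0.5, -0.25]
z = -0.375 gives f = -0.647705, negative; keep [-0.375, -0.25]
z = -0.3125 gives f = -0.176, negative; keep [-0.3125, -0.25]

-0.1760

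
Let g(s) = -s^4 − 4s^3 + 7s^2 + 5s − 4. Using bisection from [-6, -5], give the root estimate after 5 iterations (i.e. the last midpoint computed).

midpoint -5.5: g = -69.3125 < 0 → [-5.5, -5]
midpoint -5.25: g = -18.191406 < 0 → [-5.25, -5]
midpoint -5.125: g = 2.796631 > 0 → [-5.25, -5.125]
midpoint -5.1875: g = -7.3372 < 0 → [-5.1875, -5.125]
midpoint -5.15625: g = -2.1817 < 0 → [-5.15625, -5.125]

-5.15625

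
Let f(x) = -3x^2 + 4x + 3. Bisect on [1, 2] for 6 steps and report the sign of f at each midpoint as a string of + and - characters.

f(1.5) = 2.25 > 0, so the root lies in [1.5, 2]
f(1.75) = 0.8125 > 0, so the root lies in [1.75, 2]
f(1.875) = -0.046875 < 0, so the root lies in [1.75, 1.875]
f(1.8125) = 0.3945 > 0, so the root lies in [1.8125, 1.875]
f(1.84375) = 0.1768 > 0, so the root lies in [1.84375, 1.875]
f(1.859375) = 0.0657 > 0, so the root lies in [1.859375, 1.875]

++-+++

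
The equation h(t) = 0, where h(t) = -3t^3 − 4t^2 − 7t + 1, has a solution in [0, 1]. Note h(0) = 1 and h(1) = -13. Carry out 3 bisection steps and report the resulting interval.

[0.125, 0.25]

midpoint 0.5: h = -3.875 < 0 → [0, 0.5]
midpoint 0.25: h = -1.046875 < 0 → [0, 0.25]
midpoint 0.125: h = 0.056641 > 0 → [0.125, 0.25]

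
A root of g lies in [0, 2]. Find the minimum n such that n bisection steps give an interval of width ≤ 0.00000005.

26

Width after n steps is 2/2^n. Need 2^n ≥ 2/0.00000005 = 40000000.
2^25 = 33554432 < 40000000 ≤ 2^26 = 67108864, so n = 26.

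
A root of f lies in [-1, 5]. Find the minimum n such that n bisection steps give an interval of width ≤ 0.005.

Width after n steps is 6/2^n. Need 2^n ≥ 6/0.005 = 1200.
2^10 = 1024 < 1200 ≤ 2^11 = 2048, so n = 11.

11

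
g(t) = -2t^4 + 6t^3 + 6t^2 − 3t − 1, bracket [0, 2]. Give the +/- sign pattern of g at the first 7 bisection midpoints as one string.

m = 1, g(m) = 6 (+); new bracket [0, 1]
m = 0.5, g(m) = -0.375 (−); new bracket [0.5, 1]
m = 0.75, g(m) = 2.023438 (+); new bracket [0.5, 0.75]
m = 0.625, g(m) = 0.6284 (+); new bracket [0.5, 0.625]
m = 0.5625, g(m) = 0.0786 (+); new bracket [0.5, 0.5625]
m = 0.53125, g(m) = -0.1601 (−); new bracket [0.53125, 0.5625]
m = 0.546875, g(m) = -0.0437 (−); new bracket [0.546875, 0.5625]

+-+++--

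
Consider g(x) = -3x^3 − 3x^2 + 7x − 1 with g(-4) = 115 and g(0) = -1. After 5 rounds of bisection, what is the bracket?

m = -2, g(m) = -3 (−); new bracket [-4, -2]
m = -3, g(m) = 32 (+); new bracket [-3, -2]
m = -2.5, g(m) = 9.625 (+); new bracket [-2.5, -2]
m = -2.25, g(m) = 2.2344 (+); new bracket [-2.25, -2]
m = -2.125, g(m) = -0.6348 (−); new bracket [-2.25, -2.125]

[-2.25, -2.125]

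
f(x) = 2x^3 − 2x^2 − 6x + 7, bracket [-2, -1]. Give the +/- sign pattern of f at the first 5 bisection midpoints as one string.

++--+

midpoint -1.5: f = 4.75 > 0 → [-2, -1.5]
midpoint -1.75: f = 0.65625 > 0 → [-2, -1.75]
midpoint -1.875: f = -1.964844 < 0 → [-1.875, -1.75]
midpoint -1.8125: f = -0.604 < 0 → [-1.8125, -1.75]
midpoint -1.78125: f = 0.0385 > 0 → [-1.8125, -1.78125]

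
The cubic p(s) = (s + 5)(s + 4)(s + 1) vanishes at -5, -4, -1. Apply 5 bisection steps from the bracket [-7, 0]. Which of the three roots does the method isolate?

-1

m = -3.5, p(m) = -1.875 (−); new bracket [-3.5, 0]
m = -1.75, p(m) = -5.484375 (−); new bracket [-1.75, 0]
m = -0.875, p(m) = 1.611328 (+); new bracket [-1.75, -0.875]
m = -1.3125, p(m) = -3.0969 (−); new bracket [-1.3125, -0.875]
m = -1.09375, p(m) = -1.0643 (−); new bracket [-1.09375, -0.875]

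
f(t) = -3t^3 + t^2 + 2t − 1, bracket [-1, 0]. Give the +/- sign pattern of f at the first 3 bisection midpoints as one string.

--+

t = -0.5 gives f = -1.375, negative; keep [-1, -0.5]
t = -0.75 gives f = -0.671875, negative; keep [-1, -0.75]
t = -0.875 gives f = 0.025391, positive; keep [-0.875, -0.75]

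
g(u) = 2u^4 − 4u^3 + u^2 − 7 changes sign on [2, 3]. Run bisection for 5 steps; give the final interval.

[2.125, 2.15625]

u = 2.5 gives g = 14.875, positive; keep [2, 2.5]
u = 2.25 gives g = 3.757812, positive; keep [2, 2.25]
u = 2.125 gives g = -0.085449, negative; keep [2.125, 2.25]
u = 2.1875 gives g = 1.7105, positive; keep [2.125, 2.1875]
u = 2.15625 gives g = 0.7823, positive; keep [2.125, 2.15625]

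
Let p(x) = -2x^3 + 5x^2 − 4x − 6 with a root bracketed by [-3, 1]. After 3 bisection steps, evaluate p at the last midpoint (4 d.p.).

-2.5000

p(-1) = 5 > 0, so the root lies in [-1, 1]
p(0) = -6 < 0, so the root lies in [-1, 0]
p(-0.5) = -2.5 < 0, so the root lies in [-1, -0.5]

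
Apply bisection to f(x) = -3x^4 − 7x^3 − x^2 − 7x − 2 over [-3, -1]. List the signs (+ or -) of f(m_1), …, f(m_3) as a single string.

++-

x = -2 gives f = 16, positive; keep [-3, -2]
x = -2.5 gives f = 1.4375, positive; keep [-3, -2.5]
x = -2.75 gives f = -16.308594, negative; keep [-2.75, -2.5]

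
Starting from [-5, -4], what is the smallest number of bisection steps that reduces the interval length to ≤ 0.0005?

11

Width after n steps is 1/2^n. Need 2^n ≥ 1/0.0005 = 2000.
2^10 = 1024 < 2000 ≤ 2^11 = 2048, so n = 11.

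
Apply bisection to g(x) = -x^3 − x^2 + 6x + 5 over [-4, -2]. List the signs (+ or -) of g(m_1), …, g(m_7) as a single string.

+-++-++

x = -3 gives g = 5, positive; keep [-3, -2]
x = -2.5 gives g = -0.625, negative; keep [-3, -2.5]
x = -2.75 gives g = 1.734375, positive; keep [-2.75, -2.5]
x = -2.625 gives g = 0.4473, positive; keep [-2.625, -2.5]
x = -2.5625 gives g = -0.115, negative; keep [-2.625, -2.5625]
x = -2.59375 gives g = 0.1595, positive; keep [-2.59375, -2.5625]
x = -2.578125 gives g = 0.0206, positive; keep [-2.578125, -2.5625]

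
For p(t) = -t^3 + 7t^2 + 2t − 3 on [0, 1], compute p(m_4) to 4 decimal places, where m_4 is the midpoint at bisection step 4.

m = 0.5, p(m) = -0.375 (−); new bracket [0.5, 1]
m = 0.75, p(m) = 2.015625 (+); new bracket [0.5, 0.75]
m = 0.625, p(m) = 0.740234 (+); new bracket [0.5, 0.625]
m = 0.5625, p(m) = 0.1619 (+); new bracket [0.5, 0.5625]

0.1619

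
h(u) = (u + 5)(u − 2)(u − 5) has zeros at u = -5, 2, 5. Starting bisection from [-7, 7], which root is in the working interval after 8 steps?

midpoint 0: h = 50 > 0 → [-7, 0]
midpoint -3.5: h = 70.125 > 0 → [-7, -3.5]
midpoint -5.25: h = -18.578125 < 0 → [-5.25, -3.5]
midpoint -4.375: h = 37.3535 > 0 → [-5.25, -4.375]
midpoint -4.8125: h = 12.5339 > 0 → [-5.25, -4.8125]
midpoint -5.03125: h = -2.2041 < 0 → [-5.03125, -4.8125]
midpoint -4.921875: h = 5.3655 > 0 → [-5.03125, -4.921875]
midpoint -4.9765625: h = 1.6313 > 0 → [-5.03125, -4.9765625]

-5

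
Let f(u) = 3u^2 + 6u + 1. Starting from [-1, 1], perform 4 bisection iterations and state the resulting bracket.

m = 0, f(m) = 1 (+); new bracket [-1, 0]
m = -0.5, f(m) = -1.25 (−); new bracket [-0.5, 0]
m = -0.25, f(m) = -0.3125 (−); new bracket [-0.25, 0]
m = -0.125, f(m) = 0.2969 (+); new bracket [-0.25, -0.125]

[-0.25, -0.125]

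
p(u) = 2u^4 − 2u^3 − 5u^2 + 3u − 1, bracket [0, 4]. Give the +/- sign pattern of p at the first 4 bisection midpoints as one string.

m = 2, p(m) = 1 (+); new bracket [0, 2]
m = 1, p(m) = -3 (−); new bracket [1, 2]
m = 1.5, p(m) = -4.375 (−); new bracket [1.5, 2]
m = 1.75, p(m) = -3.0234 (−); new bracket [1.75, 2]

+---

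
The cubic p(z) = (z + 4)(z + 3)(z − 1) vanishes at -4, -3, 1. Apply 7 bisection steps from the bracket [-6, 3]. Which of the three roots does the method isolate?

1

z = -1.5 gives p = -9.375, negative; keep [-1.5, 3]
z = 0.75 gives p = -4.453125, negative; keep [0.75, 3]
z = 1.875 gives p = 25.060547, positive; keep [0.75, 1.875]
z = 1.3125 gives p = 7.1594, positive; keep [0.75, 1.3125]
z = 1.03125 gives p = 0.6338, positive; keep [0.75, 1.03125]
z = 0.890625 gives p = -2.0811, negative; keep [0.890625, 1.03125]
z = 0.9609375 gives p = -0.7676, negative; keep [0.9609375, 1.03125]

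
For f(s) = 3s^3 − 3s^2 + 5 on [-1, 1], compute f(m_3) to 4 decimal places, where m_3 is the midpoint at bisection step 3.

2.0469

midpoint 0: f = 5 > 0 → [-1, 0]
midpoint -0.5: f = 3.875 > 0 → [-1, -0.5]
midpoint -0.75: f = 2.046875 > 0 → [-1, -0.75]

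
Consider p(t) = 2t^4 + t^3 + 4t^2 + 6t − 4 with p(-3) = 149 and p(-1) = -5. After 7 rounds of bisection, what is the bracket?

[-1.390625, -1.375]

p(-2) = 24 > 0, so the root lies in [-2, -1]
p(-1.5) = 2.75 > 0, so the root lies in [-1.5, -1]
p(-1.25) = -2.320312 < 0, so the root lies in [-1.5, -1.25]
p(-1.375) = -0.1382 < 0, so the root lies in [-1.5, -1.375]
p(-1.4375) = 1.2102 > 0, so the root lies in [-1.4375, -1.375]
p(-1.40625) = 0.5131 > 0, so the root lies in [-1.40625, -1.375]
p(-1.390625) = 0.1818 > 0, so the root lies in [-1.390625, -1.375]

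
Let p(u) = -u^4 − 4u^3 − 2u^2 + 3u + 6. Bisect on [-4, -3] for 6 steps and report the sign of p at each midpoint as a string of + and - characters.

midpoint -3.5: p = -7.5625 < 0 → [-3.5, -3]
midpoint -3.25: p = 0.871094 > 0 → [-3.5, -3.25]
midpoint -3.375: p = -2.87915 < 0 → [-3.375, -3.25]
midpoint -3.3125: p = -0.8943 < 0 → [-3.3125, -3.25]
midpoint -3.28125: p = 0.015 > 0 → [-3.3125, -3.28125]
midpoint -3.296875: p = -0.4329 < 0 → [-3.296875, -3.28125]

-+--+-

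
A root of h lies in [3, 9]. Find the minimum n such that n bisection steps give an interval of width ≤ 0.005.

Width after n steps is 6/2^n. Need 2^n ≥ 6/0.005 = 1200.
2^10 = 1024 < 1200 ≤ 2^11 = 2048, so n = 11.

11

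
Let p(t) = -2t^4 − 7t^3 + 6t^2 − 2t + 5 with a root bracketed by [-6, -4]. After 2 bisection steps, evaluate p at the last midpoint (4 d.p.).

-46.7500

midpoint -5: p = -210 < 0 → [-5, -4]
midpoint -4.5: p = -46.75 < 0 → [-4.5, -4]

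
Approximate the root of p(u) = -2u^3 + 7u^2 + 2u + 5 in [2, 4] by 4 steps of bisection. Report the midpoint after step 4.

3.875

p(3) = 20 > 0, so the root lies in [3, 4]
p(3.5) = 12 > 0, so the root lies in [3.5, 4]
p(3.75) = 5.46875 > 0, so the root lies in [3.75, 4]
p(3.875) = 1.4883 > 0, so the root lies in [3.875, 4]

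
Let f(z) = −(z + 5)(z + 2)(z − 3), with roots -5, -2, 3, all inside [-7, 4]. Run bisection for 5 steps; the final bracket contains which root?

f(-1.5) = 7.875 > 0, so the root lies in [-1.5, 4]
f(1.25) = 35.546875 > 0, so the root lies in [1.25, 4]
f(2.625) = 13.224609 > 0, so the root lies in [2.625, 4]
f(3.3125) = -13.8 < 0, so the root lies in [2.625, 3.3125]
f(2.96875) = 1.2373 > 0, so the root lies in [2.96875, 3.3125]

3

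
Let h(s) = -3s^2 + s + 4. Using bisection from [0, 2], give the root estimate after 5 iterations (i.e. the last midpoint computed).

midpoint 1: h = 2 > 0 → [1, 2]
midpoint 1.5: h = -1.25 < 0 → [1, 1.5]
midpoint 1.25: h = 0.5625 > 0 → [1.25, 1.5]
midpoint 1.375: h = -0.2969 < 0 → [1.25, 1.375]
midpoint 1.3125: h = 0.1445 > 0 → [1.3125, 1.375]

1.3125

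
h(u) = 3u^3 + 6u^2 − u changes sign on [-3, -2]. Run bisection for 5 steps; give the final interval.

[-2.15625, -2.125]

h(-2.5) = -6.875 < 0, so the root lies in [-2.5, -2]
h(-2.25) = -1.546875 < 0, so the root lies in [-2.25, -2]
h(-2.125) = 0.431641 > 0, so the root lies in [-2.25, -2.125]
h(-2.1875) = -0.5042 < 0, so the root lies in [-2.1875, -2.125]
h(-2.15625) = -0.0232 < 0, so the root lies in [-2.15625, -2.125]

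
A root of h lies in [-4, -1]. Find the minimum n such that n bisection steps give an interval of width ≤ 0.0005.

13

Width after n steps is 3/2^n. Need 2^n ≥ 3/0.0005 = 6000.
2^12 = 4096 < 6000 ≤ 2^13 = 8192, so n = 13.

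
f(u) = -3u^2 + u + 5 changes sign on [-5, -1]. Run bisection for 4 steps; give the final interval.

midpoint -3: f = -25 < 0 → [-3, -1]
midpoint -2: f = -9 < 0 → [-2, -1]
midpoint -1.5: f = -3.25 < 0 → [-1.5, -1]
midpoint -1.25: f = -0.9375 < 0 → [-1.25, -1]

[-1.25, -1]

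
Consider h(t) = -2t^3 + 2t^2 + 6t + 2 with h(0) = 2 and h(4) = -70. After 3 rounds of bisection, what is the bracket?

[2, 2.5]

midpoint 2: h = 6 > 0 → [2, 4]
midpoint 3: h = -16 < 0 → [2, 3]
midpoint 2.5: h = -1.75 < 0 → [2, 2.5]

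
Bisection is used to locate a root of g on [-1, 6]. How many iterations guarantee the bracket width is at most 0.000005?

21

Width after n steps is 7/2^n. Need 2^n ≥ 7/0.000005 = 1400000.
2^20 = 1048576 < 1400000 ≤ 2^21 = 2097152, so n = 21.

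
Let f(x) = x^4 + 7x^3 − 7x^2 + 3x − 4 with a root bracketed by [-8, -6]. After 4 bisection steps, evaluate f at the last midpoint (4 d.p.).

-34.4080

f(-7) = -368 < 0, so the root lies in [-8, -7]
f(-7.5) = -209.3125 < 0, so the root lies in [-8, -7.5]
f(-7.75) = -98.574219 < 0, so the root lies in [-8, -7.75]
f(-7.875) = -34.408 < 0, so the root lies in [-8, -7.875]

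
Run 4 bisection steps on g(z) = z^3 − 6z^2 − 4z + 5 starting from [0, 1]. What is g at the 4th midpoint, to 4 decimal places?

-0.2610

m = 0.5, g(m) = 1.625 (+); new bracket [0.5, 1]
m = 0.75, g(m) = -0.953125 (−); new bracket [0.5, 0.75]
m = 0.625, g(m) = 0.400391 (+); new bracket [0.625, 0.75]
m = 0.6875, g(m) = -0.261 (−); new bracket [0.625, 0.6875]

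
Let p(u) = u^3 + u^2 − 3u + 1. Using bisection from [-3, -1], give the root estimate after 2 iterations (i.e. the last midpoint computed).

-2.5

m = -2, p(m) = 3 (+); new bracket [-3, -2]
m = -2.5, p(m) = -0.875 (−); new bracket [-2.5, -2]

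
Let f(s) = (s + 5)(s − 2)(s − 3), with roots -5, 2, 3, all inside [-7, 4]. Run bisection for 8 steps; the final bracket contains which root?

-5

midpoint -1.5: f = 55.125 > 0 → [-7, -1.5]
midpoint -4.25: f = 33.984375 > 0 → [-7, -4.25]
midpoint -5.625: f = -41.103516 < 0 → [-5.625, -4.25]
midpoint -4.9375: f = 3.4417 > 0 → [-5.625, -4.9375]
midpoint -5.28125: f = -16.9588 < 0 → [-5.28125, -4.9375]
midpoint -5.109375: f = -6.3058 < 0 → [-5.109375, -4.9375]
midpoint -5.0234375: f = -1.3208 < 0 → [-5.0234375, -4.9375]
midpoint -4.98046875: f = 1.088 > 0 → [-5.0234375, -4.98046875]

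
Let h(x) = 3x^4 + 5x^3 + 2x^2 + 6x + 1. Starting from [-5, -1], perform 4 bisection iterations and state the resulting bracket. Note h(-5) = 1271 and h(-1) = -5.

[-2, -1.75]

m = -3, h(m) = 109 (+); new bracket [-3, -1]
m = -2, h(m) = 5 (+); new bracket [-2, -1]
m = -1.5, h(m) = -5.1875 (−); new bracket [-2, -1.5]
m = -1.75, h(m) = -2.0352 (−); new bracket [-2, -1.75]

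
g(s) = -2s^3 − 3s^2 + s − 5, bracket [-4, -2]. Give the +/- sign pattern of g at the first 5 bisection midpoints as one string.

s = -3 gives g = 19, positive; keep [-3, -2]
s = -2.5 gives g = 5, positive; keep [-2.5, -2]
s = -2.25 gives g = 0.34375, positive; keep [-2.25, -2]
s = -2.125 gives g = -1.4805, negative; keep [-2.25, -2.125]
s = -2.1875 gives g = -0.6079, negative; keep [-2.25, -2.1875]

+++--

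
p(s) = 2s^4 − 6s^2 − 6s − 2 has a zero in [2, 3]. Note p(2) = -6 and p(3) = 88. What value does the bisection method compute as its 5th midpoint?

m = 2.5, p(m) = 23.625 (+); new bracket [2, 2.5]
m = 2.25, p(m) = 5.382812 (+); new bracket [2, 2.25]
m = 2.125, p(m) = -1.062012 (−); new bracket [2.125, 2.25]
m = 2.1875, p(m) = 1.9595 (+); new bracket [2.125, 2.1875]
m = 2.15625, p(m) = 0.4001 (+); new bracket [2.125, 2.15625]

2.15625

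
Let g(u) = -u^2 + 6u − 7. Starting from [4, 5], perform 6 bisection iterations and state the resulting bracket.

midpoint 4.5: g = -0.25 < 0 → [4, 4.5]
midpoint 4.25: g = 0.4375 > 0 → [4.25, 4.5]
midpoint 4.375: g = 0.109375 > 0 → [4.375, 4.5]
midpoint 4.4375: g = -0.0664 < 0 → [4.375, 4.4375]
midpoint 4.40625: g = 0.0225 > 0 → [4.40625, 4.4375]
midpoint 4.421875: g = -0.0217 < 0 → [4.40625, 4.421875]

[4.40625, 4.421875]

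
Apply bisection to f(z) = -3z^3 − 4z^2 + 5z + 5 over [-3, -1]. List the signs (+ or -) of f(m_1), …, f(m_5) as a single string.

+-+--

midpoint -2: f = 3 > 0 → [-2, -1]
midpoint -1.5: f = -1.375 < 0 → [-2, -1.5]
midpoint -1.75: f = 0.078125 > 0 → [-1.75, -1.5]
midpoint -1.625: f = -0.8145 < 0 → [-1.75, -1.625]
midpoint -1.6875: f = -0.4119 < 0 → [-1.75, -1.6875]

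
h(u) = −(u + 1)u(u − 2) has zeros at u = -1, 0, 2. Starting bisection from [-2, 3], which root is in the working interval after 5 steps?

2

midpoint 0.5: h = 1.125 > 0 → [0.5, 3]
midpoint 1.75: h = 1.203125 > 0 → [1.75, 3]
midpoint 2.375: h = -3.005859 < 0 → [1.75, 2.375]
midpoint 2.0625: h = -0.3948 < 0 → [1.75, 2.0625]
midpoint 1.90625: h = 0.5194 > 0 → [1.90625, 2.0625]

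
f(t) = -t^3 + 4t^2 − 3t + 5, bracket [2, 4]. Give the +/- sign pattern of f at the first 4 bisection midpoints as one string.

midpoint 3: f = 5 > 0 → [3, 4]
midpoint 3.5: f = 0.625 > 0 → [3.5, 4]
midpoint 3.75: f = -2.734375 < 0 → [3.5, 3.75]
midpoint 3.625: f = -0.9473 < 0 → [3.5, 3.625]

++--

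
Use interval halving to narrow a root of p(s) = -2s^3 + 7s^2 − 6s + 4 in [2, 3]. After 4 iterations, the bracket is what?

[2.625, 2.6875]

p(2.5) = 1.5 > 0, so the root lies in [2.5, 3]
p(2.75) = -1.15625 < 0, so the root lies in [2.5, 2.75]
p(2.625) = 0.308594 > 0, so the root lies in [2.625, 2.75]
p(2.6875) = -0.3882 < 0, so the root lies in [2.625, 2.6875]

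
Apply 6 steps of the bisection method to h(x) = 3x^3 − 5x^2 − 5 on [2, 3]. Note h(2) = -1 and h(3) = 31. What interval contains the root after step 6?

x = 2.5 gives h = 10.625, positive; keep [2, 2.5]
x = 2.25 gives h = 3.859375, positive; keep [2, 2.25]
x = 2.125 gives h = 1.208984, positive; keep [2, 2.125]
x = 2.0625 gives h = 0.0515, positive; keep [2, 2.0625]
x = 2.03125 gives h = -0.4872, negative; keep [2.03125, 2.0625]
x = 2.046875 gives h = -0.2211, negative; keep [2.046875, 2.0625]

[2.046875, 2.0625]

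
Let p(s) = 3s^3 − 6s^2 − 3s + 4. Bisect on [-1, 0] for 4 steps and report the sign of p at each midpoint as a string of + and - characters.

+++-

midpoint -0.5: p = 3.625 > 0 → [-1, -0.5]
midpoint -0.75: p = 1.609375 > 0 → [-1, -0.75]
midpoint -0.875: p = 0.021484 > 0 → [-1, -0.875]
midpoint -0.9375: p = -0.9329 < 0 → [-0.9375, -0.875]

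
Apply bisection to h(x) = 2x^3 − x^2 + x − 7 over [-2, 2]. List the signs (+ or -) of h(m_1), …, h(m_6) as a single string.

---++-

x = 0 gives h = -7, negative; keep [0, 2]
x = 1 gives h = -5, negative; keep [1, 2]
x = 1.5 gives h = -1, negative; keep [1.5, 2]
x = 1.75 gives h = 2.4062, positive; keep [1.5, 1.75]
x = 1.625 gives h = 0.5664, positive; keep [1.5, 1.625]
x = 1.5625 gives h = -0.2495, negative; keep [1.5625, 1.625]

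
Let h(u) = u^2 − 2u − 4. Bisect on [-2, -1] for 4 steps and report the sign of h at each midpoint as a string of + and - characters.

m = -1.5, h(m) = 1.25 (+); new bracket [-1.5, -1]
m = -1.25, h(m) = 0.0625 (+); new bracket [-1.25, -1]
m = -1.125, h(m) = -0.484375 (−); new bracket [-1.25, -1.125]
m = -1.1875, h(m) = -0.2148 (−); new bracket [-1.25, -1.1875]

++--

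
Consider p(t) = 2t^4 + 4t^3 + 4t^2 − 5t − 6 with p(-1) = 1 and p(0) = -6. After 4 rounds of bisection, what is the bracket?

[-0.9375, -0.875]

p(-0.5) = -2.875 < 0, so the root lies in [-1, -0.5]
p(-0.75) = -1.054688 < 0, so the root lies in [-1, -0.75]
p(-0.875) = -0.069824 < 0, so the root lies in [-1, -0.875]
p(-0.9375) = 0.4522 > 0, so the root lies in [-0.9375, -0.875]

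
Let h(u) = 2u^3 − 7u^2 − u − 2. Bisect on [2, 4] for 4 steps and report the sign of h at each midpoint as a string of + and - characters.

u = 3 gives h = -14, negative; keep [3, 4]
u = 3.5 gives h = -5.5, negative; keep [3.5, 4]
u = 3.75 gives h = 1.28125, positive; keep [3.5, 3.75]
u = 3.625 gives h = -2.3398, negative; keep [3.625, 3.75]

--+-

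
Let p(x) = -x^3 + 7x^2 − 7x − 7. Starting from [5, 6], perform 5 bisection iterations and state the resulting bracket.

[5.46875, 5.5]

p(5.5) = -0.125 < 0, so the root lies in [5, 5.5]
p(5.25) = 4.484375 > 0, so the root lies in [5.25, 5.5]
p(5.375) = 2.322266 > 0, so the root lies in [5.375, 5.5]
p(5.4375) = 1.135 > 0, so the root lies in [5.4375, 5.5]
p(5.46875) = 0.5142 > 0, so the root lies in [5.46875, 5.5]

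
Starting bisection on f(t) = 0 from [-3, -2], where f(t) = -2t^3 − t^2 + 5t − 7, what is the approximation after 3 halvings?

-2.375

midpoint -2.5: f = 5.5 > 0 → [-2.5, -2]
midpoint -2.25: f = -0.53125 < 0 → [-2.5, -2.25]
midpoint -2.375: f = 2.277344 > 0 → [-2.375, -2.25]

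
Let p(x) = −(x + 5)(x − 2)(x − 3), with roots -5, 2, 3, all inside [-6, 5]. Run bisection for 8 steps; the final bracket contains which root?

-5

m = -0.5, p(m) = -39.375 (−); new bracket [-6, -0.5]
m = -3.25, p(m) = -57.421875 (−); new bracket [-6, -3.25]
m = -4.625, p(m) = -18.943359 (−); new bracket [-6, -4.625]
m = -5.3125, p(m) = 18.9954 (+); new bracket [-5.3125, -4.625]
m = -4.96875, p(m) = -1.7354 (−); new bracket [-5.3125, -4.96875]
m = -5.140625, p(m) = 8.1744 (+); new bracket [-5.140625, -4.96875]
m = -5.0546875, p(m) = 3.1075 (+); new bracket [-5.0546875, -4.96875]
m = -5.01171875, p(m) = 0.6583 (+); new bracket [-5.01171875, -4.96875]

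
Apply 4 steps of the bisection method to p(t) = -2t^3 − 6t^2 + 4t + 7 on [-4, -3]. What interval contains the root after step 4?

[-3.3125, -3.25]

m = -3.5, p(m) = 5.25 (+); new bracket [-3.5, -3]
m = -3.25, p(m) = -0.71875 (−); new bracket [-3.5, -3.25]
m = -3.375, p(m) = 2.042969 (+); new bracket [-3.375, -3.25]
m = -3.3125, p(m) = 0.6079 (+); new bracket [-3.3125, -3.25]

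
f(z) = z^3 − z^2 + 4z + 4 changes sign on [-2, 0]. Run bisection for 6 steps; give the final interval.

midpoint -1: f = -2 < 0 → [-1, 0]
midpoint -0.5: f = 1.625 > 0 → [-1, -0.5]
midpoint -0.75: f = 0.015625 > 0 → [-1, -0.75]
midpoint -0.875: f = -0.9355 < 0 → [-0.875, -0.75]
midpoint -0.8125: f = -0.4465 < 0 → [-0.8125, -0.75]
midpoint -0.78125: f = -0.2122 < 0 → [-0.78125, -0.75]

[-0.78125, -0.75]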